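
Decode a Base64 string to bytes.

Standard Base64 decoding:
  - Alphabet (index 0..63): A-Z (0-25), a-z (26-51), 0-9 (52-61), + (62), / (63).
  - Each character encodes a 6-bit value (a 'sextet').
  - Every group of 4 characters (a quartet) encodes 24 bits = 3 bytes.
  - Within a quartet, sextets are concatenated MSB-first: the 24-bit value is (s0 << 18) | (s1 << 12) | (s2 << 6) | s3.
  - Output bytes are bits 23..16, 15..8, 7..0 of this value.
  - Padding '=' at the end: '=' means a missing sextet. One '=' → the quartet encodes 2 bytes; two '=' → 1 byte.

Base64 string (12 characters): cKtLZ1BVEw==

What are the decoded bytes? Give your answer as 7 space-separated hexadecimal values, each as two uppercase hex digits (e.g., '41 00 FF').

After char 0 ('c'=28): chars_in_quartet=1 acc=0x1C bytes_emitted=0
After char 1 ('K'=10): chars_in_quartet=2 acc=0x70A bytes_emitted=0
After char 2 ('t'=45): chars_in_quartet=3 acc=0x1C2AD bytes_emitted=0
After char 3 ('L'=11): chars_in_quartet=4 acc=0x70AB4B -> emit 70 AB 4B, reset; bytes_emitted=3
After char 4 ('Z'=25): chars_in_quartet=1 acc=0x19 bytes_emitted=3
After char 5 ('1'=53): chars_in_quartet=2 acc=0x675 bytes_emitted=3
After char 6 ('B'=1): chars_in_quartet=3 acc=0x19D41 bytes_emitted=3
After char 7 ('V'=21): chars_in_quartet=4 acc=0x675055 -> emit 67 50 55, reset; bytes_emitted=6
After char 8 ('E'=4): chars_in_quartet=1 acc=0x4 bytes_emitted=6
After char 9 ('w'=48): chars_in_quartet=2 acc=0x130 bytes_emitted=6
Padding '==': partial quartet acc=0x130 -> emit 13; bytes_emitted=7

Answer: 70 AB 4B 67 50 55 13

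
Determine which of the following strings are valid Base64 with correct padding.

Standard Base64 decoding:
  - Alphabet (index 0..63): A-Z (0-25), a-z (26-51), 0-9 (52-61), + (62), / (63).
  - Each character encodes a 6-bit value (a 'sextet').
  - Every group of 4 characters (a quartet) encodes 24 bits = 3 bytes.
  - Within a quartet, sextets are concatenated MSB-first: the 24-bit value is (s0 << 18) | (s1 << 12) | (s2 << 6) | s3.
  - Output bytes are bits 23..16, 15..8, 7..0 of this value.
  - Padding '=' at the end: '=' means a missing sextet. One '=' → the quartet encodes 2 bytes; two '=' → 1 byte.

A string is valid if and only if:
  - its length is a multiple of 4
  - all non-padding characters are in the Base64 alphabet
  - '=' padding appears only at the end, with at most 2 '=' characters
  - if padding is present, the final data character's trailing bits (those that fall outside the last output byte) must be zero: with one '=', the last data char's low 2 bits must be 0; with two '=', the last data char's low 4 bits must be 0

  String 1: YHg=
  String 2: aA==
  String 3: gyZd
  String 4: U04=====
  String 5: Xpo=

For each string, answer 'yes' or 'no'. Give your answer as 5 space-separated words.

String 1: 'YHg=' → valid
String 2: 'aA==' → valid
String 3: 'gyZd' → valid
String 4: 'U04=====' → invalid (5 pad chars (max 2))
String 5: 'Xpo=' → valid

Answer: yes yes yes no yes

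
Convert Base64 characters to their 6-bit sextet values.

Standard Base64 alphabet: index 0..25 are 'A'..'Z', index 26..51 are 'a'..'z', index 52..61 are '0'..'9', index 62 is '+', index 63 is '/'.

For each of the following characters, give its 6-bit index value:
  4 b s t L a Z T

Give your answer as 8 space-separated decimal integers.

'4': 0..9 range, 52 + ord('4') − ord('0') = 56
'b': a..z range, 26 + ord('b') − ord('a') = 27
's': a..z range, 26 + ord('s') − ord('a') = 44
't': a..z range, 26 + ord('t') − ord('a') = 45
'L': A..Z range, ord('L') − ord('A') = 11
'a': a..z range, 26 + ord('a') − ord('a') = 26
'Z': A..Z range, ord('Z') − ord('A') = 25
'T': A..Z range, ord('T') − ord('A') = 19

Answer: 56 27 44 45 11 26 25 19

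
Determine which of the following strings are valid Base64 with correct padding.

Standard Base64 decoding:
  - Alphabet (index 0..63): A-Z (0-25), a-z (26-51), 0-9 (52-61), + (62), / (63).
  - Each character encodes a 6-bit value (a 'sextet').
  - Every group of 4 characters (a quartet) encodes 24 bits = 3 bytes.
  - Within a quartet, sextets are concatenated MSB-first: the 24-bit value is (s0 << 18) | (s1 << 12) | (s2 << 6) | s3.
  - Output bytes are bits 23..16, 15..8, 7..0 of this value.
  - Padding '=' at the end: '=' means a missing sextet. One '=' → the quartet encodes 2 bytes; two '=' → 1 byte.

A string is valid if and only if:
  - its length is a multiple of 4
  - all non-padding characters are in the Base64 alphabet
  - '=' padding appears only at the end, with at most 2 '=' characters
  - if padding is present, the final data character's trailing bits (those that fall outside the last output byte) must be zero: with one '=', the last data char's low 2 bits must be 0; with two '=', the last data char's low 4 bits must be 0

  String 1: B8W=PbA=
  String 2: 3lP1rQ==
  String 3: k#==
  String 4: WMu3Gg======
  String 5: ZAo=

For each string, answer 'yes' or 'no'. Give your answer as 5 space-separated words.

Answer: no yes no no yes

Derivation:
String 1: 'B8W=PbA=' → invalid (bad char(s): ['=']; '=' in middle)
String 2: '3lP1rQ==' → valid
String 3: 'k#==' → invalid (bad char(s): ['#'])
String 4: 'WMu3Gg======' → invalid (6 pad chars (max 2))
String 5: 'ZAo=' → valid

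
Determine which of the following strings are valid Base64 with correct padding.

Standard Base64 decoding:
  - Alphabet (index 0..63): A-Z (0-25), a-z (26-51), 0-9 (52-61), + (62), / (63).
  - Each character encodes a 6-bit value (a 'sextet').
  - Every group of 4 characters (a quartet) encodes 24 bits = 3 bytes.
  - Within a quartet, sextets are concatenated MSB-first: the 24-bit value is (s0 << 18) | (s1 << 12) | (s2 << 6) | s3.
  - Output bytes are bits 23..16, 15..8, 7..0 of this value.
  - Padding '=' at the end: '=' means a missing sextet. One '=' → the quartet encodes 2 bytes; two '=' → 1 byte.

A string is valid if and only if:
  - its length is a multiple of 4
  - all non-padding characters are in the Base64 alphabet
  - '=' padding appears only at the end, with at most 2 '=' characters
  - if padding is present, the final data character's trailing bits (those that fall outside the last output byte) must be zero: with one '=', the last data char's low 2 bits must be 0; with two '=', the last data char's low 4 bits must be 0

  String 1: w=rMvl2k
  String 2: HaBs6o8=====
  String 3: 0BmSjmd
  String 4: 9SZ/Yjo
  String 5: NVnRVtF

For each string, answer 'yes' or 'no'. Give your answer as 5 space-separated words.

Answer: no no no no no

Derivation:
String 1: 'w=rMvl2k' → invalid (bad char(s): ['=']; '=' in middle)
String 2: 'HaBs6o8=====' → invalid (5 pad chars (max 2))
String 3: '0BmSjmd' → invalid (len=7 not mult of 4)
String 4: '9SZ/Yjo' → invalid (len=7 not mult of 4)
String 5: 'NVnRVtF' → invalid (len=7 not mult of 4)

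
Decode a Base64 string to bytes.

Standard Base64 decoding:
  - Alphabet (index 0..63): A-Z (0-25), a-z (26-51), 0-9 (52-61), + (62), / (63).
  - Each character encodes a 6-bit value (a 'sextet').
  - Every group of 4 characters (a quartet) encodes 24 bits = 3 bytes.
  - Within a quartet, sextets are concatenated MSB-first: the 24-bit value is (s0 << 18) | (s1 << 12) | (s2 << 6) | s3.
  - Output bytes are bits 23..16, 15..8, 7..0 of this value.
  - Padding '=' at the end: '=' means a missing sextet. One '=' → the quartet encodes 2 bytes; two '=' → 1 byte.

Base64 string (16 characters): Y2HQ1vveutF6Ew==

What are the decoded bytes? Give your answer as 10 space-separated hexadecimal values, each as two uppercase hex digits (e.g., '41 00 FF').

After char 0 ('Y'=24): chars_in_quartet=1 acc=0x18 bytes_emitted=0
After char 1 ('2'=54): chars_in_quartet=2 acc=0x636 bytes_emitted=0
After char 2 ('H'=7): chars_in_quartet=3 acc=0x18D87 bytes_emitted=0
After char 3 ('Q'=16): chars_in_quartet=4 acc=0x6361D0 -> emit 63 61 D0, reset; bytes_emitted=3
After char 4 ('1'=53): chars_in_quartet=1 acc=0x35 bytes_emitted=3
After char 5 ('v'=47): chars_in_quartet=2 acc=0xD6F bytes_emitted=3
After char 6 ('v'=47): chars_in_quartet=3 acc=0x35BEF bytes_emitted=3
After char 7 ('e'=30): chars_in_quartet=4 acc=0xD6FBDE -> emit D6 FB DE, reset; bytes_emitted=6
After char 8 ('u'=46): chars_in_quartet=1 acc=0x2E bytes_emitted=6
After char 9 ('t'=45): chars_in_quartet=2 acc=0xBAD bytes_emitted=6
After char 10 ('F'=5): chars_in_quartet=3 acc=0x2EB45 bytes_emitted=6
After char 11 ('6'=58): chars_in_quartet=4 acc=0xBAD17A -> emit BA D1 7A, reset; bytes_emitted=9
After char 12 ('E'=4): chars_in_quartet=1 acc=0x4 bytes_emitted=9
After char 13 ('w'=48): chars_in_quartet=2 acc=0x130 bytes_emitted=9
Padding '==': partial quartet acc=0x130 -> emit 13; bytes_emitted=10

Answer: 63 61 D0 D6 FB DE BA D1 7A 13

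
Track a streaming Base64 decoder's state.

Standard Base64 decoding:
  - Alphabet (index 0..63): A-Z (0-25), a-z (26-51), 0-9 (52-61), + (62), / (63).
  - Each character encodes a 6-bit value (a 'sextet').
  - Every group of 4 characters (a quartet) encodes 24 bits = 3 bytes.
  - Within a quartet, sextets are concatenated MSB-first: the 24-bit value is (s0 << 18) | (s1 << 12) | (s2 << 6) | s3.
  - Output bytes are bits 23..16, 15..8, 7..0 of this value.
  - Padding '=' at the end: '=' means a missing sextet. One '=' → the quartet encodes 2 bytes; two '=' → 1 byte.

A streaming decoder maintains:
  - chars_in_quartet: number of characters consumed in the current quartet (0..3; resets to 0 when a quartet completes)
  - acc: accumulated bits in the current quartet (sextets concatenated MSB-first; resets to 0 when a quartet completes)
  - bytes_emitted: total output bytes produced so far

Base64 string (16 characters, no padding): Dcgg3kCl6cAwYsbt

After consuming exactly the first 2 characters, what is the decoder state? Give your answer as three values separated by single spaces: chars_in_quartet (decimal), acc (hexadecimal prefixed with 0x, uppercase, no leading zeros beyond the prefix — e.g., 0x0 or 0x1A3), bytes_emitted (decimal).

After char 0 ('D'=3): chars_in_quartet=1 acc=0x3 bytes_emitted=0
After char 1 ('c'=28): chars_in_quartet=2 acc=0xDC bytes_emitted=0

Answer: 2 0xDC 0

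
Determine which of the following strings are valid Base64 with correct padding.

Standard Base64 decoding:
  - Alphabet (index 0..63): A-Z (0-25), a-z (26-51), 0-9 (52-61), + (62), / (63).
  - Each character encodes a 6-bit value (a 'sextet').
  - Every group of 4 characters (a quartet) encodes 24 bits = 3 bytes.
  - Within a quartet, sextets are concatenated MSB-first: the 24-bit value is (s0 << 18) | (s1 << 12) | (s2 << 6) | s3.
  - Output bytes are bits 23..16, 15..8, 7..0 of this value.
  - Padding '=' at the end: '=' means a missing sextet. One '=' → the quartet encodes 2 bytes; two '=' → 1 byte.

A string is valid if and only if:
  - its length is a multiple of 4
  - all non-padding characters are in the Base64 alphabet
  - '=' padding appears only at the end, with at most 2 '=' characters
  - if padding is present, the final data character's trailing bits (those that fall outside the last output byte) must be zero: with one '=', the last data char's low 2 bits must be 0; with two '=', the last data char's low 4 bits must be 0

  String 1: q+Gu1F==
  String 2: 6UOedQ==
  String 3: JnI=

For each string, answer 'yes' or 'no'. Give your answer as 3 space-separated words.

Answer: no yes yes

Derivation:
String 1: 'q+Gu1F==' → invalid (bad trailing bits)
String 2: '6UOedQ==' → valid
String 3: 'JnI=' → valid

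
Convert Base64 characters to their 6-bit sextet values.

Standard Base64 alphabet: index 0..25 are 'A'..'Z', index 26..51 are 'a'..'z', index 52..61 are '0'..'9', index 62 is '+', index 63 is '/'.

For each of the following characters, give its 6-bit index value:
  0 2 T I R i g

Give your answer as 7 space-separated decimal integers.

'0': 0..9 range, 52 + ord('0') − ord('0') = 52
'2': 0..9 range, 52 + ord('2') − ord('0') = 54
'T': A..Z range, ord('T') − ord('A') = 19
'I': A..Z range, ord('I') − ord('A') = 8
'R': A..Z range, ord('R') − ord('A') = 17
'i': a..z range, 26 + ord('i') − ord('a') = 34
'g': a..z range, 26 + ord('g') − ord('a') = 32

Answer: 52 54 19 8 17 34 32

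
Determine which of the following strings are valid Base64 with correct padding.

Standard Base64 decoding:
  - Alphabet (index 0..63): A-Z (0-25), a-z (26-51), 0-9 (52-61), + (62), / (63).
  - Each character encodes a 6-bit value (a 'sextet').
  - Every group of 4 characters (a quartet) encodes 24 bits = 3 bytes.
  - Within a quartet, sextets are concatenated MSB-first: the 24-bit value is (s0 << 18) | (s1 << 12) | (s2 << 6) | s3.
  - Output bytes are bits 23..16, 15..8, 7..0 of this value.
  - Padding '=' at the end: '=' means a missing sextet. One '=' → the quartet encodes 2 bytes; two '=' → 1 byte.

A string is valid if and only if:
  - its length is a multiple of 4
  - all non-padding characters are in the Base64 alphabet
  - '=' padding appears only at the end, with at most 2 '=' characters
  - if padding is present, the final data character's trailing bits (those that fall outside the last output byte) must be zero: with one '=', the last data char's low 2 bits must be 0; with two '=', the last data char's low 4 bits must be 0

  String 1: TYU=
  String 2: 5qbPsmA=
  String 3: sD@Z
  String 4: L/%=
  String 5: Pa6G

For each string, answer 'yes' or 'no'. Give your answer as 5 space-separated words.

String 1: 'TYU=' → valid
String 2: '5qbPsmA=' → valid
String 3: 'sD@Z' → invalid (bad char(s): ['@'])
String 4: 'L/%=' → invalid (bad char(s): ['%'])
String 5: 'Pa6G' → valid

Answer: yes yes no no yes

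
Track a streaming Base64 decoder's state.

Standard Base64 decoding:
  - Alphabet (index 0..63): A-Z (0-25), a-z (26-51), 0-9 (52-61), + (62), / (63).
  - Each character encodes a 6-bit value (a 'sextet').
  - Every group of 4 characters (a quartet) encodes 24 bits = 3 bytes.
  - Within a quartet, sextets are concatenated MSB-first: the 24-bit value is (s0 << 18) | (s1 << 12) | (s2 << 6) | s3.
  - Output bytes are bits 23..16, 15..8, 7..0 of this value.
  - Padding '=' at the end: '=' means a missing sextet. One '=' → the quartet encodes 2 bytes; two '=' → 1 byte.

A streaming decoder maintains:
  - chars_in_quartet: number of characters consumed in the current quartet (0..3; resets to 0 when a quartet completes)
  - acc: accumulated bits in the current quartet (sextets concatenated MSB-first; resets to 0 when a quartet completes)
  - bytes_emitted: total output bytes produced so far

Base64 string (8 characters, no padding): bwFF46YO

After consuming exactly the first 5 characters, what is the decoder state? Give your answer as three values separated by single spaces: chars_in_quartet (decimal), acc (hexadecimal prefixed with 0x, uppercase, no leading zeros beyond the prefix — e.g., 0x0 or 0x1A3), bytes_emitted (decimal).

Answer: 1 0x38 3

Derivation:
After char 0 ('b'=27): chars_in_quartet=1 acc=0x1B bytes_emitted=0
After char 1 ('w'=48): chars_in_quartet=2 acc=0x6F0 bytes_emitted=0
After char 2 ('F'=5): chars_in_quartet=3 acc=0x1BC05 bytes_emitted=0
After char 3 ('F'=5): chars_in_quartet=4 acc=0x6F0145 -> emit 6F 01 45, reset; bytes_emitted=3
After char 4 ('4'=56): chars_in_quartet=1 acc=0x38 bytes_emitted=3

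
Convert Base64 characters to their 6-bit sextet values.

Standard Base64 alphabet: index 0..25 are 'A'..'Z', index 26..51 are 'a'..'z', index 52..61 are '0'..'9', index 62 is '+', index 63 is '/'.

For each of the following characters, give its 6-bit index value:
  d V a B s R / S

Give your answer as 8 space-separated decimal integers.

Answer: 29 21 26 1 44 17 63 18

Derivation:
'd': a..z range, 26 + ord('d') − ord('a') = 29
'V': A..Z range, ord('V') − ord('A') = 21
'a': a..z range, 26 + ord('a') − ord('a') = 26
'B': A..Z range, ord('B') − ord('A') = 1
's': a..z range, 26 + ord('s') − ord('a') = 44
'R': A..Z range, ord('R') − ord('A') = 17
'/': index 63
'S': A..Z range, ord('S') − ord('A') = 18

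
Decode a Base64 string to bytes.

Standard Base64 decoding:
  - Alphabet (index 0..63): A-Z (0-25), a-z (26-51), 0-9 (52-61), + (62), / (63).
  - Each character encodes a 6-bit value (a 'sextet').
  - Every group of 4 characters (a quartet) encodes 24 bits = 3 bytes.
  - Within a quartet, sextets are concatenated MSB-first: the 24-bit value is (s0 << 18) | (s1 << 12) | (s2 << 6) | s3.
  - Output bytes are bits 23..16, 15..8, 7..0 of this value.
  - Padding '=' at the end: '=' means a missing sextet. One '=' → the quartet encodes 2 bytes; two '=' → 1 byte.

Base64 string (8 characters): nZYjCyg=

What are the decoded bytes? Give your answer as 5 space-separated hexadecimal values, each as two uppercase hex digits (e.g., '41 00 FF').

After char 0 ('n'=39): chars_in_quartet=1 acc=0x27 bytes_emitted=0
After char 1 ('Z'=25): chars_in_quartet=2 acc=0x9D9 bytes_emitted=0
After char 2 ('Y'=24): chars_in_quartet=3 acc=0x27658 bytes_emitted=0
After char 3 ('j'=35): chars_in_quartet=4 acc=0x9D9623 -> emit 9D 96 23, reset; bytes_emitted=3
After char 4 ('C'=2): chars_in_quartet=1 acc=0x2 bytes_emitted=3
After char 5 ('y'=50): chars_in_quartet=2 acc=0xB2 bytes_emitted=3
After char 6 ('g'=32): chars_in_quartet=3 acc=0x2CA0 bytes_emitted=3
Padding '=': partial quartet acc=0x2CA0 -> emit 0B 28; bytes_emitted=5

Answer: 9D 96 23 0B 28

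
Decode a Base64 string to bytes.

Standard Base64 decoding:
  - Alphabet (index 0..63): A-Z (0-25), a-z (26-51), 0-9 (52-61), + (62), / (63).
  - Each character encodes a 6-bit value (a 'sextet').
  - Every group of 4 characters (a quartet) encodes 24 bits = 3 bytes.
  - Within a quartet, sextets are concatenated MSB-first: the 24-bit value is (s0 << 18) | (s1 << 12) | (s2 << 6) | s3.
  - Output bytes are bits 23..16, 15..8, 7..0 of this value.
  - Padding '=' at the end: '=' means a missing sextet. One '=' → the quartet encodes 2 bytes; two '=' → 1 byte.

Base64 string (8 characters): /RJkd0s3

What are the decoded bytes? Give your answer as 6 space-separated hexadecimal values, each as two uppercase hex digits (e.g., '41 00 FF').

After char 0 ('/'=63): chars_in_quartet=1 acc=0x3F bytes_emitted=0
After char 1 ('R'=17): chars_in_quartet=2 acc=0xFD1 bytes_emitted=0
After char 2 ('J'=9): chars_in_quartet=3 acc=0x3F449 bytes_emitted=0
After char 3 ('k'=36): chars_in_quartet=4 acc=0xFD1264 -> emit FD 12 64, reset; bytes_emitted=3
After char 4 ('d'=29): chars_in_quartet=1 acc=0x1D bytes_emitted=3
After char 5 ('0'=52): chars_in_quartet=2 acc=0x774 bytes_emitted=3
After char 6 ('s'=44): chars_in_quartet=3 acc=0x1DD2C bytes_emitted=3
After char 7 ('3'=55): chars_in_quartet=4 acc=0x774B37 -> emit 77 4B 37, reset; bytes_emitted=6

Answer: FD 12 64 77 4B 37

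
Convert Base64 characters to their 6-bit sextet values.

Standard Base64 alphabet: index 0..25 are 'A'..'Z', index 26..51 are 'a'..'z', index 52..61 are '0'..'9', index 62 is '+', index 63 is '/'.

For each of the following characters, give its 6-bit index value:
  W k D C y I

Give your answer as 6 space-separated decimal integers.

Answer: 22 36 3 2 50 8

Derivation:
'W': A..Z range, ord('W') − ord('A') = 22
'k': a..z range, 26 + ord('k') − ord('a') = 36
'D': A..Z range, ord('D') − ord('A') = 3
'C': A..Z range, ord('C') − ord('A') = 2
'y': a..z range, 26 + ord('y') − ord('a') = 50
'I': A..Z range, ord('I') − ord('A') = 8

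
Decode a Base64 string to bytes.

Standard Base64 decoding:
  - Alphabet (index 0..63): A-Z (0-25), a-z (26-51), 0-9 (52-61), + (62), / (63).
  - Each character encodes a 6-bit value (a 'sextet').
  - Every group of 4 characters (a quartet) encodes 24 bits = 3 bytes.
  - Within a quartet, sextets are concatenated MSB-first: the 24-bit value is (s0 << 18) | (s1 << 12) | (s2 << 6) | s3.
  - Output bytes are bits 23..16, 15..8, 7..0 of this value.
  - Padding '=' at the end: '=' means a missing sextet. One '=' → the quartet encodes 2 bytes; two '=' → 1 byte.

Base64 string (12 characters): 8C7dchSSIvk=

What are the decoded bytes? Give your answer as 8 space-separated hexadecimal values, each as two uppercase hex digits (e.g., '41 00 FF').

After char 0 ('8'=60): chars_in_quartet=1 acc=0x3C bytes_emitted=0
After char 1 ('C'=2): chars_in_quartet=2 acc=0xF02 bytes_emitted=0
After char 2 ('7'=59): chars_in_quartet=3 acc=0x3C0BB bytes_emitted=0
After char 3 ('d'=29): chars_in_quartet=4 acc=0xF02EDD -> emit F0 2E DD, reset; bytes_emitted=3
After char 4 ('c'=28): chars_in_quartet=1 acc=0x1C bytes_emitted=3
After char 5 ('h'=33): chars_in_quartet=2 acc=0x721 bytes_emitted=3
After char 6 ('S'=18): chars_in_quartet=3 acc=0x1C852 bytes_emitted=3
After char 7 ('S'=18): chars_in_quartet=4 acc=0x721492 -> emit 72 14 92, reset; bytes_emitted=6
After char 8 ('I'=8): chars_in_quartet=1 acc=0x8 bytes_emitted=6
After char 9 ('v'=47): chars_in_quartet=2 acc=0x22F bytes_emitted=6
After char 10 ('k'=36): chars_in_quartet=3 acc=0x8BE4 bytes_emitted=6
Padding '=': partial quartet acc=0x8BE4 -> emit 22 F9; bytes_emitted=8

Answer: F0 2E DD 72 14 92 22 F9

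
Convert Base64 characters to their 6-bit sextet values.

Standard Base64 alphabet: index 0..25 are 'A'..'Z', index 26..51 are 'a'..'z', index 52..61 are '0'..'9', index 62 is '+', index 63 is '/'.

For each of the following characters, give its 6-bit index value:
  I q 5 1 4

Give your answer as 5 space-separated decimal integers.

Answer: 8 42 57 53 56

Derivation:
'I': A..Z range, ord('I') − ord('A') = 8
'q': a..z range, 26 + ord('q') − ord('a') = 42
'5': 0..9 range, 52 + ord('5') − ord('0') = 57
'1': 0..9 range, 52 + ord('1') − ord('0') = 53
'4': 0..9 range, 52 + ord('4') − ord('0') = 56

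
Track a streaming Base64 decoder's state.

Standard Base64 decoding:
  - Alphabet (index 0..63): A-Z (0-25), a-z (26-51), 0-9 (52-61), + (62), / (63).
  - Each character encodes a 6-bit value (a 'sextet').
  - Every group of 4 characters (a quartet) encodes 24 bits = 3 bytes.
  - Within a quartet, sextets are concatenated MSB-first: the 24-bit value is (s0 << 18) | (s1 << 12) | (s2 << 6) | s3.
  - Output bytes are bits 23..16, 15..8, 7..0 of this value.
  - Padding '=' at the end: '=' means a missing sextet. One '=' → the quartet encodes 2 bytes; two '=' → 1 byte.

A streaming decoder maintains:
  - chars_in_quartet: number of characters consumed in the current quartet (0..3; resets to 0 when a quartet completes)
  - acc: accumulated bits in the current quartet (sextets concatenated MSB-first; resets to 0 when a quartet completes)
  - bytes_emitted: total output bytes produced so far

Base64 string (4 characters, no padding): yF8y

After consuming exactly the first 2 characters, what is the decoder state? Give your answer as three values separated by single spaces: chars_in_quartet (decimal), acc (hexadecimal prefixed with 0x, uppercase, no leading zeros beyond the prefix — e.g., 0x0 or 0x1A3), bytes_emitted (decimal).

Answer: 2 0xC85 0

Derivation:
After char 0 ('y'=50): chars_in_quartet=1 acc=0x32 bytes_emitted=0
After char 1 ('F'=5): chars_in_quartet=2 acc=0xC85 bytes_emitted=0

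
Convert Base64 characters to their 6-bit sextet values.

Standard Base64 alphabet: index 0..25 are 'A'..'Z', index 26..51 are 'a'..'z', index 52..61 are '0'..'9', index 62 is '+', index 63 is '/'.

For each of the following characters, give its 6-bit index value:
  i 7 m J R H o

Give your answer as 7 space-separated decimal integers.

Answer: 34 59 38 9 17 7 40

Derivation:
'i': a..z range, 26 + ord('i') − ord('a') = 34
'7': 0..9 range, 52 + ord('7') − ord('0') = 59
'm': a..z range, 26 + ord('m') − ord('a') = 38
'J': A..Z range, ord('J') − ord('A') = 9
'R': A..Z range, ord('R') − ord('A') = 17
'H': A..Z range, ord('H') − ord('A') = 7
'o': a..z range, 26 + ord('o') − ord('a') = 40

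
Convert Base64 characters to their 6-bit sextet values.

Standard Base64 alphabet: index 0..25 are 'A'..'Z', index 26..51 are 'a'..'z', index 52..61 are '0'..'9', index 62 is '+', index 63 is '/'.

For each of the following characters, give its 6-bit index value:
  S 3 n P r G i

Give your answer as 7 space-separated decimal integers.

Answer: 18 55 39 15 43 6 34

Derivation:
'S': A..Z range, ord('S') − ord('A') = 18
'3': 0..9 range, 52 + ord('3') − ord('0') = 55
'n': a..z range, 26 + ord('n') − ord('a') = 39
'P': A..Z range, ord('P') − ord('A') = 15
'r': a..z range, 26 + ord('r') − ord('a') = 43
'G': A..Z range, ord('G') − ord('A') = 6
'i': a..z range, 26 + ord('i') − ord('a') = 34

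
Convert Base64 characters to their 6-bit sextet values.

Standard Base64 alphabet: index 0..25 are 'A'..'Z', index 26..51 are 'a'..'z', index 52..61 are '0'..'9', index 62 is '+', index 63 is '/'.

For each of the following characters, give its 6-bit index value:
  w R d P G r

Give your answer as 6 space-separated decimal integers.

Answer: 48 17 29 15 6 43

Derivation:
'w': a..z range, 26 + ord('w') − ord('a') = 48
'R': A..Z range, ord('R') − ord('A') = 17
'd': a..z range, 26 + ord('d') − ord('a') = 29
'P': A..Z range, ord('P') − ord('A') = 15
'G': A..Z range, ord('G') − ord('A') = 6
'r': a..z range, 26 + ord('r') − ord('a') = 43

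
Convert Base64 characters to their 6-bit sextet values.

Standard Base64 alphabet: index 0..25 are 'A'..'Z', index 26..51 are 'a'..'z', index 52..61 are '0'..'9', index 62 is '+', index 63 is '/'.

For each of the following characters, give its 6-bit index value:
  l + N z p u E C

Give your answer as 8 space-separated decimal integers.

'l': a..z range, 26 + ord('l') − ord('a') = 37
'+': index 62
'N': A..Z range, ord('N') − ord('A') = 13
'z': a..z range, 26 + ord('z') − ord('a') = 51
'p': a..z range, 26 + ord('p') − ord('a') = 41
'u': a..z range, 26 + ord('u') − ord('a') = 46
'E': A..Z range, ord('E') − ord('A') = 4
'C': A..Z range, ord('C') − ord('A') = 2

Answer: 37 62 13 51 41 46 4 2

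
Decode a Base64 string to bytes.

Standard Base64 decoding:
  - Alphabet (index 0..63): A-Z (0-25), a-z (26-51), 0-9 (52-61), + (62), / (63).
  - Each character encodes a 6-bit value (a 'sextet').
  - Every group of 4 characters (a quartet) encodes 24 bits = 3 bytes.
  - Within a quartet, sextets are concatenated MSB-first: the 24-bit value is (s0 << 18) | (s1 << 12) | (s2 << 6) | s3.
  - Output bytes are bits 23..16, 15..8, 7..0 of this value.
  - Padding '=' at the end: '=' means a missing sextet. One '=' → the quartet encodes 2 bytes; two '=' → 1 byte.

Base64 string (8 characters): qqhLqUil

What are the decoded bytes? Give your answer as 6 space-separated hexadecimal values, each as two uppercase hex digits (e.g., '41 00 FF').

After char 0 ('q'=42): chars_in_quartet=1 acc=0x2A bytes_emitted=0
After char 1 ('q'=42): chars_in_quartet=2 acc=0xAAA bytes_emitted=0
After char 2 ('h'=33): chars_in_quartet=3 acc=0x2AAA1 bytes_emitted=0
After char 3 ('L'=11): chars_in_quartet=4 acc=0xAAA84B -> emit AA A8 4B, reset; bytes_emitted=3
After char 4 ('q'=42): chars_in_quartet=1 acc=0x2A bytes_emitted=3
After char 5 ('U'=20): chars_in_quartet=2 acc=0xA94 bytes_emitted=3
After char 6 ('i'=34): chars_in_quartet=3 acc=0x2A522 bytes_emitted=3
After char 7 ('l'=37): chars_in_quartet=4 acc=0xA948A5 -> emit A9 48 A5, reset; bytes_emitted=6

Answer: AA A8 4B A9 48 A5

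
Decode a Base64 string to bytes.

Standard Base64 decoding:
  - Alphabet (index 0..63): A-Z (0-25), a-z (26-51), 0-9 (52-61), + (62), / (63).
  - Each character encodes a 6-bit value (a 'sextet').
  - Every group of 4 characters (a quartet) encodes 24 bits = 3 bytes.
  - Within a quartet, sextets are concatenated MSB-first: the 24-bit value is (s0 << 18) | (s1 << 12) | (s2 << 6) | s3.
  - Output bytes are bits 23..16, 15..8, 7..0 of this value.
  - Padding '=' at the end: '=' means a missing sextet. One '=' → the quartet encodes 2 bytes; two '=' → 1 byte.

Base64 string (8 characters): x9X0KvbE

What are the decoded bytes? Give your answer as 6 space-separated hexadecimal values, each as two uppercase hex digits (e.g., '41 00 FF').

After char 0 ('x'=49): chars_in_quartet=1 acc=0x31 bytes_emitted=0
After char 1 ('9'=61): chars_in_quartet=2 acc=0xC7D bytes_emitted=0
After char 2 ('X'=23): chars_in_quartet=3 acc=0x31F57 bytes_emitted=0
After char 3 ('0'=52): chars_in_quartet=4 acc=0xC7D5F4 -> emit C7 D5 F4, reset; bytes_emitted=3
After char 4 ('K'=10): chars_in_quartet=1 acc=0xA bytes_emitted=3
After char 5 ('v'=47): chars_in_quartet=2 acc=0x2AF bytes_emitted=3
After char 6 ('b'=27): chars_in_quartet=3 acc=0xABDB bytes_emitted=3
After char 7 ('E'=4): chars_in_quartet=4 acc=0x2AF6C4 -> emit 2A F6 C4, reset; bytes_emitted=6

Answer: C7 D5 F4 2A F6 C4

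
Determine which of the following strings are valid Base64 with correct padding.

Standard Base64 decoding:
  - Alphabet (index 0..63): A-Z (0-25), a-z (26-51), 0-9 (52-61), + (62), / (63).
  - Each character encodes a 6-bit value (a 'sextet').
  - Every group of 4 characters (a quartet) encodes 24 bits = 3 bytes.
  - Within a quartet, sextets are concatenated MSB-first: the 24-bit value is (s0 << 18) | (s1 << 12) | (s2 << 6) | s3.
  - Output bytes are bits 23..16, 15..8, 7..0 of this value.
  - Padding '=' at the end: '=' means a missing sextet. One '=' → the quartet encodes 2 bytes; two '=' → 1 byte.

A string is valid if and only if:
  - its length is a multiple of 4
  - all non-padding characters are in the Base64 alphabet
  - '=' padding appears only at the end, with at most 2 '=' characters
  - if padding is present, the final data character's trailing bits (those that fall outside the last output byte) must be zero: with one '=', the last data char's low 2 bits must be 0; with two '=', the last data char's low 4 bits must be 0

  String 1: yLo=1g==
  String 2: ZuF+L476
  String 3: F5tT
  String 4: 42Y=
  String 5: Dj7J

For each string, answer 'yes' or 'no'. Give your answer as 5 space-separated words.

Answer: no yes yes yes yes

Derivation:
String 1: 'yLo=1g==' → invalid (bad char(s): ['=']; '=' in middle)
String 2: 'ZuF+L476' → valid
String 3: 'F5tT' → valid
String 4: '42Y=' → valid
String 5: 'Dj7J' → valid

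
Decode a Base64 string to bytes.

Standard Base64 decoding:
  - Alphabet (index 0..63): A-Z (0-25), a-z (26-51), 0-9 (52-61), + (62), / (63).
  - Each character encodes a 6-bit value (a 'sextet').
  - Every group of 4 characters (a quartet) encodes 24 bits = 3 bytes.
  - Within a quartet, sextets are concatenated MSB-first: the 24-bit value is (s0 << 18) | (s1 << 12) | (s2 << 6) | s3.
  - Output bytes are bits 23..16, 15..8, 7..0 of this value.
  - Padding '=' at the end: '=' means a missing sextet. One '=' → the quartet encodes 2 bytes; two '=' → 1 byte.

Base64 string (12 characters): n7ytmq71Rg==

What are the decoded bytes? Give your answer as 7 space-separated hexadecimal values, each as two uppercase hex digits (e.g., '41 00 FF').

After char 0 ('n'=39): chars_in_quartet=1 acc=0x27 bytes_emitted=0
After char 1 ('7'=59): chars_in_quartet=2 acc=0x9FB bytes_emitted=0
After char 2 ('y'=50): chars_in_quartet=3 acc=0x27EF2 bytes_emitted=0
After char 3 ('t'=45): chars_in_quartet=4 acc=0x9FBCAD -> emit 9F BC AD, reset; bytes_emitted=3
After char 4 ('m'=38): chars_in_quartet=1 acc=0x26 bytes_emitted=3
After char 5 ('q'=42): chars_in_quartet=2 acc=0x9AA bytes_emitted=3
After char 6 ('7'=59): chars_in_quartet=3 acc=0x26ABB bytes_emitted=3
After char 7 ('1'=53): chars_in_quartet=4 acc=0x9AAEF5 -> emit 9A AE F5, reset; bytes_emitted=6
After char 8 ('R'=17): chars_in_quartet=1 acc=0x11 bytes_emitted=6
After char 9 ('g'=32): chars_in_quartet=2 acc=0x460 bytes_emitted=6
Padding '==': partial quartet acc=0x460 -> emit 46; bytes_emitted=7

Answer: 9F BC AD 9A AE F5 46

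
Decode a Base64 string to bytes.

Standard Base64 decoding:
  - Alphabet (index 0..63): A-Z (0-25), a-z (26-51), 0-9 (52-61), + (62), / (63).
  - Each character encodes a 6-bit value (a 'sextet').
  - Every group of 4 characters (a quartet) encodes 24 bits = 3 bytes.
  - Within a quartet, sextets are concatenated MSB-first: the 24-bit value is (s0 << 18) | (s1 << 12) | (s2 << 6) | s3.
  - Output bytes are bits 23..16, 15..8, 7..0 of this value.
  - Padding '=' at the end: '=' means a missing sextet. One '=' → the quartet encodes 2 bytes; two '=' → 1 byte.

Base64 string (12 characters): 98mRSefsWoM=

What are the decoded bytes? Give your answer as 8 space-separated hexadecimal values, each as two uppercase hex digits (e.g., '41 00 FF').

Answer: F7 C9 91 49 E7 EC 5A 83

Derivation:
After char 0 ('9'=61): chars_in_quartet=1 acc=0x3D bytes_emitted=0
After char 1 ('8'=60): chars_in_quartet=2 acc=0xF7C bytes_emitted=0
After char 2 ('m'=38): chars_in_quartet=3 acc=0x3DF26 bytes_emitted=0
After char 3 ('R'=17): chars_in_quartet=4 acc=0xF7C991 -> emit F7 C9 91, reset; bytes_emitted=3
After char 4 ('S'=18): chars_in_quartet=1 acc=0x12 bytes_emitted=3
After char 5 ('e'=30): chars_in_quartet=2 acc=0x49E bytes_emitted=3
After char 6 ('f'=31): chars_in_quartet=3 acc=0x1279F bytes_emitted=3
After char 7 ('s'=44): chars_in_quartet=4 acc=0x49E7EC -> emit 49 E7 EC, reset; bytes_emitted=6
After char 8 ('W'=22): chars_in_quartet=1 acc=0x16 bytes_emitted=6
After char 9 ('o'=40): chars_in_quartet=2 acc=0x5A8 bytes_emitted=6
After char 10 ('M'=12): chars_in_quartet=3 acc=0x16A0C bytes_emitted=6
Padding '=': partial quartet acc=0x16A0C -> emit 5A 83; bytes_emitted=8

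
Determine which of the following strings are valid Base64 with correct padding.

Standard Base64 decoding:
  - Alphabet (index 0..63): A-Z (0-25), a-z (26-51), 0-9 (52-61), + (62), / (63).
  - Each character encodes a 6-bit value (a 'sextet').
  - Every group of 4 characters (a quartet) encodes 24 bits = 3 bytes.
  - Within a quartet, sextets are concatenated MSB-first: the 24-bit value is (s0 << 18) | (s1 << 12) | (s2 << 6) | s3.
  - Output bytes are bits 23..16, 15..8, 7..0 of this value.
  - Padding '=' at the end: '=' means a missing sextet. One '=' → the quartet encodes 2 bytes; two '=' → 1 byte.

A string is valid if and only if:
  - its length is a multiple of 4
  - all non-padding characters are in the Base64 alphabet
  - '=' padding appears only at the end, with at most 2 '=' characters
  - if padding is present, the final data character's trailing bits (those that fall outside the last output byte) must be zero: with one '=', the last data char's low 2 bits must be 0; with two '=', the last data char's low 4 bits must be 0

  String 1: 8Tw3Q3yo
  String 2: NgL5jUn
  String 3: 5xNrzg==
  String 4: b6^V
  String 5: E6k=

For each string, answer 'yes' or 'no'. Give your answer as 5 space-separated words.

Answer: yes no yes no yes

Derivation:
String 1: '8Tw3Q3yo' → valid
String 2: 'NgL5jUn' → invalid (len=7 not mult of 4)
String 3: '5xNrzg==' → valid
String 4: 'b6^V' → invalid (bad char(s): ['^'])
String 5: 'E6k=' → valid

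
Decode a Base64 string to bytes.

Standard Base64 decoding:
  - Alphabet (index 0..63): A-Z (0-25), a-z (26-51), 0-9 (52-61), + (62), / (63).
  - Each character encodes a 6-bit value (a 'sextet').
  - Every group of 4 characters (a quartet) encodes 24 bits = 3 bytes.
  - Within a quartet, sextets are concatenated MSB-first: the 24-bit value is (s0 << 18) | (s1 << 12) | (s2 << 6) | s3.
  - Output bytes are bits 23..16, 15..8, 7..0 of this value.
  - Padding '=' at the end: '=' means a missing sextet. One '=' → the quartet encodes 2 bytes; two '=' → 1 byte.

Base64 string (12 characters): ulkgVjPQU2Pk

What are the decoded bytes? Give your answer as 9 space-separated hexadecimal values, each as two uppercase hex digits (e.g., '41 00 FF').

Answer: BA 59 20 56 33 D0 53 63 E4

Derivation:
After char 0 ('u'=46): chars_in_quartet=1 acc=0x2E bytes_emitted=0
After char 1 ('l'=37): chars_in_quartet=2 acc=0xBA5 bytes_emitted=0
After char 2 ('k'=36): chars_in_quartet=3 acc=0x2E964 bytes_emitted=0
After char 3 ('g'=32): chars_in_quartet=4 acc=0xBA5920 -> emit BA 59 20, reset; bytes_emitted=3
After char 4 ('V'=21): chars_in_quartet=1 acc=0x15 bytes_emitted=3
After char 5 ('j'=35): chars_in_quartet=2 acc=0x563 bytes_emitted=3
After char 6 ('P'=15): chars_in_quartet=3 acc=0x158CF bytes_emitted=3
After char 7 ('Q'=16): chars_in_quartet=4 acc=0x5633D0 -> emit 56 33 D0, reset; bytes_emitted=6
After char 8 ('U'=20): chars_in_quartet=1 acc=0x14 bytes_emitted=6
After char 9 ('2'=54): chars_in_quartet=2 acc=0x536 bytes_emitted=6
After char 10 ('P'=15): chars_in_quartet=3 acc=0x14D8F bytes_emitted=6
After char 11 ('k'=36): chars_in_quartet=4 acc=0x5363E4 -> emit 53 63 E4, reset; bytes_emitted=9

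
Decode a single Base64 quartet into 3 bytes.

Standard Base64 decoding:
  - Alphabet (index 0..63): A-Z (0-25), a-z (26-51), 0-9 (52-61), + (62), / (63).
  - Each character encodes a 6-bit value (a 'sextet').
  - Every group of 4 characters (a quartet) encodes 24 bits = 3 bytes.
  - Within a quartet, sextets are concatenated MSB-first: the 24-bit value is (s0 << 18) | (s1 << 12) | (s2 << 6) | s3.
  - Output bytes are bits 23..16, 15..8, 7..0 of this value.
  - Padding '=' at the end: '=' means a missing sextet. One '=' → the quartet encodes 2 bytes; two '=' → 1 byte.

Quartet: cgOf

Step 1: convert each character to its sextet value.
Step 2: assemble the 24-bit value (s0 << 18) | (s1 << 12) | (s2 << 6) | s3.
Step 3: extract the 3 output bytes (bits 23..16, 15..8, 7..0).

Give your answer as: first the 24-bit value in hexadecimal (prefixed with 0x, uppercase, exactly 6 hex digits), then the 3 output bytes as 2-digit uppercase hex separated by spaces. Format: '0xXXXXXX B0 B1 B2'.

Sextets: c=28, g=32, O=14, f=31
24-bit: (28<<18) | (32<<12) | (14<<6) | 31
      = 0x700000 | 0x020000 | 0x000380 | 0x00001F
      = 0x72039F
Bytes: (v>>16)&0xFF=72, (v>>8)&0xFF=03, v&0xFF=9F

Answer: 0x72039F 72 03 9F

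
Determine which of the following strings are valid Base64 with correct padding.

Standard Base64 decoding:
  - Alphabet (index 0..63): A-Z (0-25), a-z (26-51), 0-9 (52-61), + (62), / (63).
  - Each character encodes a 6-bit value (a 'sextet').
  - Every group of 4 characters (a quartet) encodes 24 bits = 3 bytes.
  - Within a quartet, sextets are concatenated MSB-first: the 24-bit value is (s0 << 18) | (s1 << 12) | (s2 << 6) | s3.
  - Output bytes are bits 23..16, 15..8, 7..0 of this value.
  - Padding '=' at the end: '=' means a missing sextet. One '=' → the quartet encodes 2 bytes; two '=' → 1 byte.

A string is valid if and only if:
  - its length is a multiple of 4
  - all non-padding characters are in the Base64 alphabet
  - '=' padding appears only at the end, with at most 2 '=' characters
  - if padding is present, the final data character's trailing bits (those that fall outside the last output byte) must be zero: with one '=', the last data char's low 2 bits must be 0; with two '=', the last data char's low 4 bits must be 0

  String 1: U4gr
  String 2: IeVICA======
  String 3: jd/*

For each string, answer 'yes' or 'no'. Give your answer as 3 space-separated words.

String 1: 'U4gr' → valid
String 2: 'IeVICA======' → invalid (6 pad chars (max 2))
String 3: 'jd/*' → invalid (bad char(s): ['*'])

Answer: yes no no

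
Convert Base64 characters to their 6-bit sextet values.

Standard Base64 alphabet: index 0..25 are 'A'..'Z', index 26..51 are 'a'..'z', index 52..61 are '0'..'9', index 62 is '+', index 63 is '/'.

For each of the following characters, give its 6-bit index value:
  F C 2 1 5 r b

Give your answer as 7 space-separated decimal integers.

'F': A..Z range, ord('F') − ord('A') = 5
'C': A..Z range, ord('C') − ord('A') = 2
'2': 0..9 range, 52 + ord('2') − ord('0') = 54
'1': 0..9 range, 52 + ord('1') − ord('0') = 53
'5': 0..9 range, 52 + ord('5') − ord('0') = 57
'r': a..z range, 26 + ord('r') − ord('a') = 43
'b': a..z range, 26 + ord('b') − ord('a') = 27

Answer: 5 2 54 53 57 43 27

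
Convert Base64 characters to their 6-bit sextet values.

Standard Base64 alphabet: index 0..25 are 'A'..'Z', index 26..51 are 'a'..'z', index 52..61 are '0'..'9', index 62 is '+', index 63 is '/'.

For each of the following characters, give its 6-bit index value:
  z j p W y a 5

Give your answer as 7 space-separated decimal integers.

Answer: 51 35 41 22 50 26 57

Derivation:
'z': a..z range, 26 + ord('z') − ord('a') = 51
'j': a..z range, 26 + ord('j') − ord('a') = 35
'p': a..z range, 26 + ord('p') − ord('a') = 41
'W': A..Z range, ord('W') − ord('A') = 22
'y': a..z range, 26 + ord('y') − ord('a') = 50
'a': a..z range, 26 + ord('a') − ord('a') = 26
'5': 0..9 range, 52 + ord('5') − ord('0') = 57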